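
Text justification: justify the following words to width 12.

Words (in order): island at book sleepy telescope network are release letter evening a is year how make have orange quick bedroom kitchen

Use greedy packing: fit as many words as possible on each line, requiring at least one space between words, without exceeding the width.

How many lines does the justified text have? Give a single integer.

Line 1: ['island', 'at'] (min_width=9, slack=3)
Line 2: ['book', 'sleepy'] (min_width=11, slack=1)
Line 3: ['telescope'] (min_width=9, slack=3)
Line 4: ['network', 'are'] (min_width=11, slack=1)
Line 5: ['release'] (min_width=7, slack=5)
Line 6: ['letter'] (min_width=6, slack=6)
Line 7: ['evening', 'a', 'is'] (min_width=12, slack=0)
Line 8: ['year', 'how'] (min_width=8, slack=4)
Line 9: ['make', 'have'] (min_width=9, slack=3)
Line 10: ['orange', 'quick'] (min_width=12, slack=0)
Line 11: ['bedroom'] (min_width=7, slack=5)
Line 12: ['kitchen'] (min_width=7, slack=5)
Total lines: 12

Answer: 12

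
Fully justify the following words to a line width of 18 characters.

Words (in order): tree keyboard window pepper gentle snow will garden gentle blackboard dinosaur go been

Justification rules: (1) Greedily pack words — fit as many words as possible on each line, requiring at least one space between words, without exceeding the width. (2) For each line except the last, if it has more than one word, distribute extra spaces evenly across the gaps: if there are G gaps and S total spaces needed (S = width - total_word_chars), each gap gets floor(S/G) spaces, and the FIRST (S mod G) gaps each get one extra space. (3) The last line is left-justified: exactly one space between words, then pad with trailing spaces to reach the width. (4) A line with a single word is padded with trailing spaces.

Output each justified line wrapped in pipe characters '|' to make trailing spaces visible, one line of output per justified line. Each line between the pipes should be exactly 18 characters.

Line 1: ['tree', 'keyboard'] (min_width=13, slack=5)
Line 2: ['window', 'pepper'] (min_width=13, slack=5)
Line 3: ['gentle', 'snow', 'will'] (min_width=16, slack=2)
Line 4: ['garden', 'gentle'] (min_width=13, slack=5)
Line 5: ['blackboard'] (min_width=10, slack=8)
Line 6: ['dinosaur', 'go', 'been'] (min_width=16, slack=2)

Answer: |tree      keyboard|
|window      pepper|
|gentle  snow  will|
|garden      gentle|
|blackboard        |
|dinosaur go been  |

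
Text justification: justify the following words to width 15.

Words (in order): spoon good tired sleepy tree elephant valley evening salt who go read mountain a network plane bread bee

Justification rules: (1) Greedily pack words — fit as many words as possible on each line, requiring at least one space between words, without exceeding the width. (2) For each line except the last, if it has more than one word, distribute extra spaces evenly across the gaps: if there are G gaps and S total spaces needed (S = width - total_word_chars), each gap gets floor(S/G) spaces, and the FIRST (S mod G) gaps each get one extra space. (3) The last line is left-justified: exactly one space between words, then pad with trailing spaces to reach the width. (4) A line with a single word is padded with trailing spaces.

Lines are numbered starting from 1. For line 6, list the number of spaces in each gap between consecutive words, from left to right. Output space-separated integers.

Answer: 1 1

Derivation:
Line 1: ['spoon', 'good'] (min_width=10, slack=5)
Line 2: ['tired', 'sleepy'] (min_width=12, slack=3)
Line 3: ['tree', 'elephant'] (min_width=13, slack=2)
Line 4: ['valley', 'evening'] (min_width=14, slack=1)
Line 5: ['salt', 'who', 'go'] (min_width=11, slack=4)
Line 6: ['read', 'mountain', 'a'] (min_width=15, slack=0)
Line 7: ['network', 'plane'] (min_width=13, slack=2)
Line 8: ['bread', 'bee'] (min_width=9, slack=6)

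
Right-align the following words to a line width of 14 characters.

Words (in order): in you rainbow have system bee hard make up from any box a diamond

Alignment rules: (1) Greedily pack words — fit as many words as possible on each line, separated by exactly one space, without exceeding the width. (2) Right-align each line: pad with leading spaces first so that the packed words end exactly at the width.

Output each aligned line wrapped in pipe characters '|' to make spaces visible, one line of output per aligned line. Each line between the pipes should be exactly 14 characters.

Line 1: ['in', 'you', 'rainbow'] (min_width=14, slack=0)
Line 2: ['have', 'system'] (min_width=11, slack=3)
Line 3: ['bee', 'hard', 'make'] (min_width=13, slack=1)
Line 4: ['up', 'from', 'any'] (min_width=11, slack=3)
Line 5: ['box', 'a', 'diamond'] (min_width=13, slack=1)

Answer: |in you rainbow|
|   have system|
| bee hard make|
|   up from any|
| box a diamond|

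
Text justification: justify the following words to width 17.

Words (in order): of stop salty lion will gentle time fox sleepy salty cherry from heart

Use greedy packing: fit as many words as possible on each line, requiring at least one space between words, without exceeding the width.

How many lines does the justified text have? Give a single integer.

Line 1: ['of', 'stop', 'salty'] (min_width=13, slack=4)
Line 2: ['lion', 'will', 'gentle'] (min_width=16, slack=1)
Line 3: ['time', 'fox', 'sleepy'] (min_width=15, slack=2)
Line 4: ['salty', 'cherry', 'from'] (min_width=17, slack=0)
Line 5: ['heart'] (min_width=5, slack=12)
Total lines: 5

Answer: 5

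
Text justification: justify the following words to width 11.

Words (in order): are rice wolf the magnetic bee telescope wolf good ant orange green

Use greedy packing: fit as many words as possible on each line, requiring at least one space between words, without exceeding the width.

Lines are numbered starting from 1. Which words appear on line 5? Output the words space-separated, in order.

Line 1: ['are', 'rice'] (min_width=8, slack=3)
Line 2: ['wolf', 'the'] (min_width=8, slack=3)
Line 3: ['magnetic'] (min_width=8, slack=3)
Line 4: ['bee'] (min_width=3, slack=8)
Line 5: ['telescope'] (min_width=9, slack=2)
Line 6: ['wolf', 'good'] (min_width=9, slack=2)
Line 7: ['ant', 'orange'] (min_width=10, slack=1)
Line 8: ['green'] (min_width=5, slack=6)

Answer: telescope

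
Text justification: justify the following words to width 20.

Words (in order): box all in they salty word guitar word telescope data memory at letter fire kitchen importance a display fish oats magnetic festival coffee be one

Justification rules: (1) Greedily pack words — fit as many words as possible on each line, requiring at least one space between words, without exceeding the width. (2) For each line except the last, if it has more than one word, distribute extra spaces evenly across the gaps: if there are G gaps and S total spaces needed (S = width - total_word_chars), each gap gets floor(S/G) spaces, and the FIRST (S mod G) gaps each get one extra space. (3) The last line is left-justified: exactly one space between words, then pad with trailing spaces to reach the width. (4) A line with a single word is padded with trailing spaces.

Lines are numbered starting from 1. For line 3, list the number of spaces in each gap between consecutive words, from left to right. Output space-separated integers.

Answer: 2 1

Derivation:
Line 1: ['box', 'all', 'in', 'they'] (min_width=15, slack=5)
Line 2: ['salty', 'word', 'guitar'] (min_width=17, slack=3)
Line 3: ['word', 'telescope', 'data'] (min_width=19, slack=1)
Line 4: ['memory', 'at', 'letter'] (min_width=16, slack=4)
Line 5: ['fire', 'kitchen'] (min_width=12, slack=8)
Line 6: ['importance', 'a', 'display'] (min_width=20, slack=0)
Line 7: ['fish', 'oats', 'magnetic'] (min_width=18, slack=2)
Line 8: ['festival', 'coffee', 'be'] (min_width=18, slack=2)
Line 9: ['one'] (min_width=3, slack=17)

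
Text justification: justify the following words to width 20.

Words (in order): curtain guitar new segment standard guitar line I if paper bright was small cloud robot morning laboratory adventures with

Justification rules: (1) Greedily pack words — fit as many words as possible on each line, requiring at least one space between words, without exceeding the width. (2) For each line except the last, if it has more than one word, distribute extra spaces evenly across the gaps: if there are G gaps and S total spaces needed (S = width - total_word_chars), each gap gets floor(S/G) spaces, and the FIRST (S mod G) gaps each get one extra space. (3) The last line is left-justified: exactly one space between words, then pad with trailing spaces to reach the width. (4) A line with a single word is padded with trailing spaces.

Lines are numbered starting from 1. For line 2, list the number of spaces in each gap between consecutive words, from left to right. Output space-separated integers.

Line 1: ['curtain', 'guitar', 'new'] (min_width=18, slack=2)
Line 2: ['segment', 'standard'] (min_width=16, slack=4)
Line 3: ['guitar', 'line', 'I', 'if'] (min_width=16, slack=4)
Line 4: ['paper', 'bright', 'was'] (min_width=16, slack=4)
Line 5: ['small', 'cloud', 'robot'] (min_width=17, slack=3)
Line 6: ['morning', 'laboratory'] (min_width=18, slack=2)
Line 7: ['adventures', 'with'] (min_width=15, slack=5)

Answer: 5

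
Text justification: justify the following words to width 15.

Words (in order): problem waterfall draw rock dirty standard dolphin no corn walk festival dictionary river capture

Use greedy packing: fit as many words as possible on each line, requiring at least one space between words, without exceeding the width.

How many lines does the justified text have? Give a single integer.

Answer: 8

Derivation:
Line 1: ['problem'] (min_width=7, slack=8)
Line 2: ['waterfall', 'draw'] (min_width=14, slack=1)
Line 3: ['rock', 'dirty'] (min_width=10, slack=5)
Line 4: ['standard'] (min_width=8, slack=7)
Line 5: ['dolphin', 'no', 'corn'] (min_width=15, slack=0)
Line 6: ['walk', 'festival'] (min_width=13, slack=2)
Line 7: ['dictionary'] (min_width=10, slack=5)
Line 8: ['river', 'capture'] (min_width=13, slack=2)
Total lines: 8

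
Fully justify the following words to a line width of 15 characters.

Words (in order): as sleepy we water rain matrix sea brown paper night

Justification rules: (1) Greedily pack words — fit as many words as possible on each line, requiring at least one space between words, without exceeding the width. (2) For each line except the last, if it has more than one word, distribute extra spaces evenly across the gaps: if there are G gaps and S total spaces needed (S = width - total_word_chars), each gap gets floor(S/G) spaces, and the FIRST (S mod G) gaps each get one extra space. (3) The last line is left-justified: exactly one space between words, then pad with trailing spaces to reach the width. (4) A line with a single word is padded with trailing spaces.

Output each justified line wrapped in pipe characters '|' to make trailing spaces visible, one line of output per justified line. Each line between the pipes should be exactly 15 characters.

Line 1: ['as', 'sleepy', 'we'] (min_width=12, slack=3)
Line 2: ['water', 'rain'] (min_width=10, slack=5)
Line 3: ['matrix', 'sea'] (min_width=10, slack=5)
Line 4: ['brown', 'paper'] (min_width=11, slack=4)
Line 5: ['night'] (min_width=5, slack=10)

Answer: |as   sleepy  we|
|water      rain|
|matrix      sea|
|brown     paper|
|night          |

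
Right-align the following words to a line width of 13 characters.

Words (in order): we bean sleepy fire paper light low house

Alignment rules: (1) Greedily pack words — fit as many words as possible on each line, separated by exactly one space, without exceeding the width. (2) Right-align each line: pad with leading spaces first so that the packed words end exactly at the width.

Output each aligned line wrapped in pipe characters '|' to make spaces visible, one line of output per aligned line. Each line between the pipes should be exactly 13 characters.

Line 1: ['we', 'bean'] (min_width=7, slack=6)
Line 2: ['sleepy', 'fire'] (min_width=11, slack=2)
Line 3: ['paper', 'light'] (min_width=11, slack=2)
Line 4: ['low', 'house'] (min_width=9, slack=4)

Answer: |      we bean|
|  sleepy fire|
|  paper light|
|    low house|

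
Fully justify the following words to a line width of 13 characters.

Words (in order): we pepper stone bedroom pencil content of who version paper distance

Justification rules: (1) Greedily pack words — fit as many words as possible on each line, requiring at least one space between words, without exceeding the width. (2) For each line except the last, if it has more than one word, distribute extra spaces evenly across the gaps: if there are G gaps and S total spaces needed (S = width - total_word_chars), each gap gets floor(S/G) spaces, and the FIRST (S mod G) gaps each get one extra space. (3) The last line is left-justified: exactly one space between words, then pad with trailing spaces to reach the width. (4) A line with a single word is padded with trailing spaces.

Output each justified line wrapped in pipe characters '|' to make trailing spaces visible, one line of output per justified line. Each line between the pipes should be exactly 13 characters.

Answer: |we     pepper|
|stone bedroom|
|pencil       |
|content    of|
|who   version|
|paper        |
|distance     |

Derivation:
Line 1: ['we', 'pepper'] (min_width=9, slack=4)
Line 2: ['stone', 'bedroom'] (min_width=13, slack=0)
Line 3: ['pencil'] (min_width=6, slack=7)
Line 4: ['content', 'of'] (min_width=10, slack=3)
Line 5: ['who', 'version'] (min_width=11, slack=2)
Line 6: ['paper'] (min_width=5, slack=8)
Line 7: ['distance'] (min_width=8, slack=5)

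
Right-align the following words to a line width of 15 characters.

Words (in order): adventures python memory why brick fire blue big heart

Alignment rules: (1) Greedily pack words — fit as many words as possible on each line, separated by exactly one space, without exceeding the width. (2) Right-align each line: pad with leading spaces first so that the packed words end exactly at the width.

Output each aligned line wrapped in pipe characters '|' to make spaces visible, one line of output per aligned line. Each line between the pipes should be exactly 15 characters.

Line 1: ['adventures'] (min_width=10, slack=5)
Line 2: ['python', 'memory'] (min_width=13, slack=2)
Line 3: ['why', 'brick', 'fire'] (min_width=14, slack=1)
Line 4: ['blue', 'big', 'heart'] (min_width=14, slack=1)

Answer: |     adventures|
|  python memory|
| why brick fire|
| blue big heart|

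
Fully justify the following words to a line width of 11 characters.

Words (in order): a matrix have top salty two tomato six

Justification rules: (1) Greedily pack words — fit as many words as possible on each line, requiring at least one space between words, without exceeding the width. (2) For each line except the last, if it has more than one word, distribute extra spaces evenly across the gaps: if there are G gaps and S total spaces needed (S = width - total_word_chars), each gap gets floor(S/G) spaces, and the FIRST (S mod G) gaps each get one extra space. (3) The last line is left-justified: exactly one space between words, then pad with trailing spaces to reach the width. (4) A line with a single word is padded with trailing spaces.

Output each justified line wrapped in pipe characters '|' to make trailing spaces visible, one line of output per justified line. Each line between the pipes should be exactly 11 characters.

Line 1: ['a', 'matrix'] (min_width=8, slack=3)
Line 2: ['have', 'top'] (min_width=8, slack=3)
Line 3: ['salty', 'two'] (min_width=9, slack=2)
Line 4: ['tomato', 'six'] (min_width=10, slack=1)

Answer: |a    matrix|
|have    top|
|salty   two|
|tomato six |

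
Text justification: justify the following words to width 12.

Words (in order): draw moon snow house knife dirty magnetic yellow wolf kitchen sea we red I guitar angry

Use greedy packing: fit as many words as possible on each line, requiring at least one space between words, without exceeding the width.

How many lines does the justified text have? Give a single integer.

Line 1: ['draw', 'moon'] (min_width=9, slack=3)
Line 2: ['snow', 'house'] (min_width=10, slack=2)
Line 3: ['knife', 'dirty'] (min_width=11, slack=1)
Line 4: ['magnetic'] (min_width=8, slack=4)
Line 5: ['yellow', 'wolf'] (min_width=11, slack=1)
Line 6: ['kitchen', 'sea'] (min_width=11, slack=1)
Line 7: ['we', 'red', 'I'] (min_width=8, slack=4)
Line 8: ['guitar', 'angry'] (min_width=12, slack=0)
Total lines: 8

Answer: 8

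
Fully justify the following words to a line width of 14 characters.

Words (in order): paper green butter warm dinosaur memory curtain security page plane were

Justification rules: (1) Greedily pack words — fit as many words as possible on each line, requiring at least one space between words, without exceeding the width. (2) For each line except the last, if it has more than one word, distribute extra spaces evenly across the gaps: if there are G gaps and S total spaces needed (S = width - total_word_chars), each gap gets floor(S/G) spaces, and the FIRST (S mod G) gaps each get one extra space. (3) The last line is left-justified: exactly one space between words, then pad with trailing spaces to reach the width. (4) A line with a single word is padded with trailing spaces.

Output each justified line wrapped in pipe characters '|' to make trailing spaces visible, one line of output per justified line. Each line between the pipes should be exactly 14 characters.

Line 1: ['paper', 'green'] (min_width=11, slack=3)
Line 2: ['butter', 'warm'] (min_width=11, slack=3)
Line 3: ['dinosaur'] (min_width=8, slack=6)
Line 4: ['memory', 'curtain'] (min_width=14, slack=0)
Line 5: ['security', 'page'] (min_width=13, slack=1)
Line 6: ['plane', 'were'] (min_width=10, slack=4)

Answer: |paper    green|
|butter    warm|
|dinosaur      |
|memory curtain|
|security  page|
|plane were    |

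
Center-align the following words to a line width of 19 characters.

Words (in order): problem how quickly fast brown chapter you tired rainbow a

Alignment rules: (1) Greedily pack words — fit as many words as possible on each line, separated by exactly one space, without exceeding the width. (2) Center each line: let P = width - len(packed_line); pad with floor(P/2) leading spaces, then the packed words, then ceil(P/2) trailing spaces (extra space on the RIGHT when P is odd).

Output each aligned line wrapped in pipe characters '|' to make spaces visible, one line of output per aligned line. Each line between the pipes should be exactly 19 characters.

Answer: |problem how quickly|
|fast brown chapter |
|you tired rainbow a|

Derivation:
Line 1: ['problem', 'how', 'quickly'] (min_width=19, slack=0)
Line 2: ['fast', 'brown', 'chapter'] (min_width=18, slack=1)
Line 3: ['you', 'tired', 'rainbow', 'a'] (min_width=19, slack=0)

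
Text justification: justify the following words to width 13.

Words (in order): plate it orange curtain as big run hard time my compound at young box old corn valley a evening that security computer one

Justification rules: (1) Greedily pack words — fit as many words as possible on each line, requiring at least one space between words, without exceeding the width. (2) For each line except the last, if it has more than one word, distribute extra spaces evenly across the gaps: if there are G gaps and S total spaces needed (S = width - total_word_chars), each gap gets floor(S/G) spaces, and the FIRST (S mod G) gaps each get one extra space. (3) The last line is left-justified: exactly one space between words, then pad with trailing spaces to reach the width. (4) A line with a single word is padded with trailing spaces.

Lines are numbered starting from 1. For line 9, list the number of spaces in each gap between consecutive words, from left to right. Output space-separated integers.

Answer: 2

Derivation:
Line 1: ['plate', 'it'] (min_width=8, slack=5)
Line 2: ['orange'] (min_width=6, slack=7)
Line 3: ['curtain', 'as'] (min_width=10, slack=3)
Line 4: ['big', 'run', 'hard'] (min_width=12, slack=1)
Line 5: ['time', 'my'] (min_width=7, slack=6)
Line 6: ['compound', 'at'] (min_width=11, slack=2)
Line 7: ['young', 'box', 'old'] (min_width=13, slack=0)
Line 8: ['corn', 'valley', 'a'] (min_width=13, slack=0)
Line 9: ['evening', 'that'] (min_width=12, slack=1)
Line 10: ['security'] (min_width=8, slack=5)
Line 11: ['computer', 'one'] (min_width=12, slack=1)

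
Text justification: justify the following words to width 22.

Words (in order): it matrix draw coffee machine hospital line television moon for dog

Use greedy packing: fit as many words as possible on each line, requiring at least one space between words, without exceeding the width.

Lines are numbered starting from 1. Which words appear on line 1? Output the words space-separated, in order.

Line 1: ['it', 'matrix', 'draw', 'coffee'] (min_width=21, slack=1)
Line 2: ['machine', 'hospital', 'line'] (min_width=21, slack=1)
Line 3: ['television', 'moon', 'for'] (min_width=19, slack=3)
Line 4: ['dog'] (min_width=3, slack=19)

Answer: it matrix draw coffee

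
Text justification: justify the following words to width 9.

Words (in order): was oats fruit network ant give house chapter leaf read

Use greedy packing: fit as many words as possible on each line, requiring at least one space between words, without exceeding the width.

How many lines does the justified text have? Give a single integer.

Answer: 7

Derivation:
Line 1: ['was', 'oats'] (min_width=8, slack=1)
Line 2: ['fruit'] (min_width=5, slack=4)
Line 3: ['network'] (min_width=7, slack=2)
Line 4: ['ant', 'give'] (min_width=8, slack=1)
Line 5: ['house'] (min_width=5, slack=4)
Line 6: ['chapter'] (min_width=7, slack=2)
Line 7: ['leaf', 'read'] (min_width=9, slack=0)
Total lines: 7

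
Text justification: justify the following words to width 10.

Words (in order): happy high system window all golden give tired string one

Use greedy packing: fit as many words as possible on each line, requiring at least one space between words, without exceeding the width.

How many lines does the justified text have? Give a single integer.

Answer: 6

Derivation:
Line 1: ['happy', 'high'] (min_width=10, slack=0)
Line 2: ['system'] (min_width=6, slack=4)
Line 3: ['window', 'all'] (min_width=10, slack=0)
Line 4: ['golden'] (min_width=6, slack=4)
Line 5: ['give', 'tired'] (min_width=10, slack=0)
Line 6: ['string', 'one'] (min_width=10, slack=0)
Total lines: 6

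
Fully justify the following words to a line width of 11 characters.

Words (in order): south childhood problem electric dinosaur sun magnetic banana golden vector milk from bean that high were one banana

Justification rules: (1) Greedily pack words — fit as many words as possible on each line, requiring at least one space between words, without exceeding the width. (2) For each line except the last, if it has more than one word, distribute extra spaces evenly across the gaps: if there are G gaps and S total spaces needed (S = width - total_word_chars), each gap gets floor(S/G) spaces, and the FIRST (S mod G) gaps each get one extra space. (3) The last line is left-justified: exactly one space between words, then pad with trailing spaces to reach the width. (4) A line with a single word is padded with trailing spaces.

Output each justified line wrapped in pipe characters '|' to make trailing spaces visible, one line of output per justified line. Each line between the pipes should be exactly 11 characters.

Line 1: ['south'] (min_width=5, slack=6)
Line 2: ['childhood'] (min_width=9, slack=2)
Line 3: ['problem'] (min_width=7, slack=4)
Line 4: ['electric'] (min_width=8, slack=3)
Line 5: ['dinosaur'] (min_width=8, slack=3)
Line 6: ['sun'] (min_width=3, slack=8)
Line 7: ['magnetic'] (min_width=8, slack=3)
Line 8: ['banana'] (min_width=6, slack=5)
Line 9: ['golden'] (min_width=6, slack=5)
Line 10: ['vector', 'milk'] (min_width=11, slack=0)
Line 11: ['from', 'bean'] (min_width=9, slack=2)
Line 12: ['that', 'high'] (min_width=9, slack=2)
Line 13: ['were', 'one'] (min_width=8, slack=3)
Line 14: ['banana'] (min_width=6, slack=5)

Answer: |south      |
|childhood  |
|problem    |
|electric   |
|dinosaur   |
|sun        |
|magnetic   |
|banana     |
|golden     |
|vector milk|
|from   bean|
|that   high|
|were    one|
|banana     |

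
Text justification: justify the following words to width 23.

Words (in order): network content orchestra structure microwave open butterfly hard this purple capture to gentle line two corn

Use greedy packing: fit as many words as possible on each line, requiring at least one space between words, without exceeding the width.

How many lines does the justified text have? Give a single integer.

Answer: 6

Derivation:
Line 1: ['network', 'content'] (min_width=15, slack=8)
Line 2: ['orchestra', 'structure'] (min_width=19, slack=4)
Line 3: ['microwave', 'open'] (min_width=14, slack=9)
Line 4: ['butterfly', 'hard', 'this'] (min_width=19, slack=4)
Line 5: ['purple', 'capture', 'to'] (min_width=17, slack=6)
Line 6: ['gentle', 'line', 'two', 'corn'] (min_width=20, slack=3)
Total lines: 6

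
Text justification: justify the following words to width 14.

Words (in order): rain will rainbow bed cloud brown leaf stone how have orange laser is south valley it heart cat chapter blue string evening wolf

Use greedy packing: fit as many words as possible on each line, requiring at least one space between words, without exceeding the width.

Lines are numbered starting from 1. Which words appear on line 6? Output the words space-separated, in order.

Answer: laser is south

Derivation:
Line 1: ['rain', 'will'] (min_width=9, slack=5)
Line 2: ['rainbow', 'bed'] (min_width=11, slack=3)
Line 3: ['cloud', 'brown'] (min_width=11, slack=3)
Line 4: ['leaf', 'stone', 'how'] (min_width=14, slack=0)
Line 5: ['have', 'orange'] (min_width=11, slack=3)
Line 6: ['laser', 'is', 'south'] (min_width=14, slack=0)
Line 7: ['valley', 'it'] (min_width=9, slack=5)
Line 8: ['heart', 'cat'] (min_width=9, slack=5)
Line 9: ['chapter', 'blue'] (min_width=12, slack=2)
Line 10: ['string', 'evening'] (min_width=14, slack=0)
Line 11: ['wolf'] (min_width=4, slack=10)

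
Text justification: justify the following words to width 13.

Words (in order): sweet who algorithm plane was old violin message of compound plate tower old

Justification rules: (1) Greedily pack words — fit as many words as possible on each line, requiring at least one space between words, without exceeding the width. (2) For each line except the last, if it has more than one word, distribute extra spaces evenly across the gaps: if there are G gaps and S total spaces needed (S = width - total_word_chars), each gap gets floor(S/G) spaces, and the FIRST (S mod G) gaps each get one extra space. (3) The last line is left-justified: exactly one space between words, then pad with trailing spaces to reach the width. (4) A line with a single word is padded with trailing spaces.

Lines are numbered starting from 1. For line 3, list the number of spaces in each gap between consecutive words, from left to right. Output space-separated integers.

Answer: 1 1

Derivation:
Line 1: ['sweet', 'who'] (min_width=9, slack=4)
Line 2: ['algorithm'] (min_width=9, slack=4)
Line 3: ['plane', 'was', 'old'] (min_width=13, slack=0)
Line 4: ['violin'] (min_width=6, slack=7)
Line 5: ['message', 'of'] (min_width=10, slack=3)
Line 6: ['compound'] (min_width=8, slack=5)
Line 7: ['plate', 'tower'] (min_width=11, slack=2)
Line 8: ['old'] (min_width=3, slack=10)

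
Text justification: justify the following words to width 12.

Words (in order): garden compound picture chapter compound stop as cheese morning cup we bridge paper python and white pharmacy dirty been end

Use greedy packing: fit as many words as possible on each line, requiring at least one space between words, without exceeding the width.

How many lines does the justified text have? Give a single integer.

Answer: 14

Derivation:
Line 1: ['garden'] (min_width=6, slack=6)
Line 2: ['compound'] (min_width=8, slack=4)
Line 3: ['picture'] (min_width=7, slack=5)
Line 4: ['chapter'] (min_width=7, slack=5)
Line 5: ['compound'] (min_width=8, slack=4)
Line 6: ['stop', 'as'] (min_width=7, slack=5)
Line 7: ['cheese'] (min_width=6, slack=6)
Line 8: ['morning', 'cup'] (min_width=11, slack=1)
Line 9: ['we', 'bridge'] (min_width=9, slack=3)
Line 10: ['paper', 'python'] (min_width=12, slack=0)
Line 11: ['and', 'white'] (min_width=9, slack=3)
Line 12: ['pharmacy'] (min_width=8, slack=4)
Line 13: ['dirty', 'been'] (min_width=10, slack=2)
Line 14: ['end'] (min_width=3, slack=9)
Total lines: 14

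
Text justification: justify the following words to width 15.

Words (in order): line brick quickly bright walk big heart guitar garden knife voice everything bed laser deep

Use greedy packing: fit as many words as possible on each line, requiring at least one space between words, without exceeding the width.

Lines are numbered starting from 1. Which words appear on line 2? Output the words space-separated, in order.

Line 1: ['line', 'brick'] (min_width=10, slack=5)
Line 2: ['quickly', 'bright'] (min_width=14, slack=1)
Line 3: ['walk', 'big', 'heart'] (min_width=14, slack=1)
Line 4: ['guitar', 'garden'] (min_width=13, slack=2)
Line 5: ['knife', 'voice'] (min_width=11, slack=4)
Line 6: ['everything', 'bed'] (min_width=14, slack=1)
Line 7: ['laser', 'deep'] (min_width=10, slack=5)

Answer: quickly bright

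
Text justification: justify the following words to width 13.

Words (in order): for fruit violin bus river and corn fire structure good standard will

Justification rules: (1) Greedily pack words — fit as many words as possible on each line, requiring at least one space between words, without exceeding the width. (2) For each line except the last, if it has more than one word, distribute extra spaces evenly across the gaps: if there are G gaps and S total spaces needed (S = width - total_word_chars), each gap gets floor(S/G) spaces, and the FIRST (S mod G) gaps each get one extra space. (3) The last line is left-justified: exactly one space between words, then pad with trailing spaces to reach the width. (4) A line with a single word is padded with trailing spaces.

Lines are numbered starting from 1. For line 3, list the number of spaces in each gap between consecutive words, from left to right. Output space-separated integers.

Line 1: ['for', 'fruit'] (min_width=9, slack=4)
Line 2: ['violin', 'bus'] (min_width=10, slack=3)
Line 3: ['river', 'and'] (min_width=9, slack=4)
Line 4: ['corn', 'fire'] (min_width=9, slack=4)
Line 5: ['structure'] (min_width=9, slack=4)
Line 6: ['good', 'standard'] (min_width=13, slack=0)
Line 7: ['will'] (min_width=4, slack=9)

Answer: 5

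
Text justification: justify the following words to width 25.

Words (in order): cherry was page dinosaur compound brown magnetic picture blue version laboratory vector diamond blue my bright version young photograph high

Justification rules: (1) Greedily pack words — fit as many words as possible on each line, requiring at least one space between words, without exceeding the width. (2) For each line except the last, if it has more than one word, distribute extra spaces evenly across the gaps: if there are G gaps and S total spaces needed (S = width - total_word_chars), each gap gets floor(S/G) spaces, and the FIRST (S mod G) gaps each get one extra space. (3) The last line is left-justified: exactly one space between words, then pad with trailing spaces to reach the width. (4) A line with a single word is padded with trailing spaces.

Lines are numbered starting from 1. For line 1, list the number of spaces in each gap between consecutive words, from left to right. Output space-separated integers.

Line 1: ['cherry', 'was', 'page', 'dinosaur'] (min_width=24, slack=1)
Line 2: ['compound', 'brown', 'magnetic'] (min_width=23, slack=2)
Line 3: ['picture', 'blue', 'version'] (min_width=20, slack=5)
Line 4: ['laboratory', 'vector', 'diamond'] (min_width=25, slack=0)
Line 5: ['blue', 'my', 'bright', 'version'] (min_width=22, slack=3)
Line 6: ['young', 'photograph', 'high'] (min_width=21, slack=4)

Answer: 2 1 1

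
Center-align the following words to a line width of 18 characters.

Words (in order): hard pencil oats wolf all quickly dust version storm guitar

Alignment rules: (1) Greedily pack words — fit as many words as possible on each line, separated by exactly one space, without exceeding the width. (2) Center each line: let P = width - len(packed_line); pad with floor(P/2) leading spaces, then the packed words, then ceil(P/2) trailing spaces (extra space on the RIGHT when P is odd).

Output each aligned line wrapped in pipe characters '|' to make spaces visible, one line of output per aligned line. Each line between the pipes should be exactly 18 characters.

Answer: | hard pencil oats |
| wolf all quickly |
|dust version storm|
|      guitar      |

Derivation:
Line 1: ['hard', 'pencil', 'oats'] (min_width=16, slack=2)
Line 2: ['wolf', 'all', 'quickly'] (min_width=16, slack=2)
Line 3: ['dust', 'version', 'storm'] (min_width=18, slack=0)
Line 4: ['guitar'] (min_width=6, slack=12)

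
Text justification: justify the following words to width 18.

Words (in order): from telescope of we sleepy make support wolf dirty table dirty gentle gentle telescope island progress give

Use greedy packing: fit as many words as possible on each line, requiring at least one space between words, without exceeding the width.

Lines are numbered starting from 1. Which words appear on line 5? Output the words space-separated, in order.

Answer: gentle telescope

Derivation:
Line 1: ['from', 'telescope', 'of'] (min_width=17, slack=1)
Line 2: ['we', 'sleepy', 'make'] (min_width=14, slack=4)
Line 3: ['support', 'wolf', 'dirty'] (min_width=18, slack=0)
Line 4: ['table', 'dirty', 'gentle'] (min_width=18, slack=0)
Line 5: ['gentle', 'telescope'] (min_width=16, slack=2)
Line 6: ['island', 'progress'] (min_width=15, slack=3)
Line 7: ['give'] (min_width=4, slack=14)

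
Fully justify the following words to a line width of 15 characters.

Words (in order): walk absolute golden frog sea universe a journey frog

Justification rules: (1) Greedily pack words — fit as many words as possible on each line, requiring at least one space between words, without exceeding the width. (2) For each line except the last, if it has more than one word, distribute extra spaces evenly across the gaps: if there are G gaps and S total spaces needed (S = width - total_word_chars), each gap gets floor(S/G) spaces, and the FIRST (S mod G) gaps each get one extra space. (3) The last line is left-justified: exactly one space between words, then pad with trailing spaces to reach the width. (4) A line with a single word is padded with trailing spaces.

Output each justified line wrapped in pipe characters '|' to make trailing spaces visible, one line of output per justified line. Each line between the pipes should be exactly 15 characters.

Answer: |walk   absolute|
|golden frog sea|
|universe      a|
|journey frog   |

Derivation:
Line 1: ['walk', 'absolute'] (min_width=13, slack=2)
Line 2: ['golden', 'frog', 'sea'] (min_width=15, slack=0)
Line 3: ['universe', 'a'] (min_width=10, slack=5)
Line 4: ['journey', 'frog'] (min_width=12, slack=3)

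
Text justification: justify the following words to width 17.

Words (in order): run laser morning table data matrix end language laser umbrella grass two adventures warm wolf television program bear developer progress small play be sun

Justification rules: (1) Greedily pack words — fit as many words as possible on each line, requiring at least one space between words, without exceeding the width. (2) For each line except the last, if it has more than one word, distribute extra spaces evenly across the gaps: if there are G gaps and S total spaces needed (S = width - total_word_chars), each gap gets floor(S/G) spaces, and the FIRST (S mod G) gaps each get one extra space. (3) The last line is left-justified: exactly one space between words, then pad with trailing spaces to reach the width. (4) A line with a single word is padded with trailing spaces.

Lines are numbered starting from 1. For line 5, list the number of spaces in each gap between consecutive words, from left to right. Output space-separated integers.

Answer: 9

Derivation:
Line 1: ['run', 'laser', 'morning'] (min_width=17, slack=0)
Line 2: ['table', 'data', 'matrix'] (min_width=17, slack=0)
Line 3: ['end', 'language'] (min_width=12, slack=5)
Line 4: ['laser', 'umbrella'] (min_width=14, slack=3)
Line 5: ['grass', 'two'] (min_width=9, slack=8)
Line 6: ['adventures', 'warm'] (min_width=15, slack=2)
Line 7: ['wolf', 'television'] (min_width=15, slack=2)
Line 8: ['program', 'bear'] (min_width=12, slack=5)
Line 9: ['developer'] (min_width=9, slack=8)
Line 10: ['progress', 'small'] (min_width=14, slack=3)
Line 11: ['play', 'be', 'sun'] (min_width=11, slack=6)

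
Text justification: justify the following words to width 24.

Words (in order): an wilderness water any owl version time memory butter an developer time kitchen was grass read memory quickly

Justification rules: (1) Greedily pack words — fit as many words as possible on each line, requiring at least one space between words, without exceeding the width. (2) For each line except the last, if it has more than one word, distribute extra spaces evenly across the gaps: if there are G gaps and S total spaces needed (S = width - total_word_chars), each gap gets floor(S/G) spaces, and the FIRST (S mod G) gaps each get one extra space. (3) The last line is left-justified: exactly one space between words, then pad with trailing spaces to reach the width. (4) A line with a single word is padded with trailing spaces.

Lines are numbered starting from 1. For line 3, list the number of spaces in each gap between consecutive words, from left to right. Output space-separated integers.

Answer: 1 1 1

Derivation:
Line 1: ['an', 'wilderness', 'water', 'any'] (min_width=23, slack=1)
Line 2: ['owl', 'version', 'time', 'memory'] (min_width=23, slack=1)
Line 3: ['butter', 'an', 'developer', 'time'] (min_width=24, slack=0)
Line 4: ['kitchen', 'was', 'grass', 'read'] (min_width=22, slack=2)
Line 5: ['memory', 'quickly'] (min_width=14, slack=10)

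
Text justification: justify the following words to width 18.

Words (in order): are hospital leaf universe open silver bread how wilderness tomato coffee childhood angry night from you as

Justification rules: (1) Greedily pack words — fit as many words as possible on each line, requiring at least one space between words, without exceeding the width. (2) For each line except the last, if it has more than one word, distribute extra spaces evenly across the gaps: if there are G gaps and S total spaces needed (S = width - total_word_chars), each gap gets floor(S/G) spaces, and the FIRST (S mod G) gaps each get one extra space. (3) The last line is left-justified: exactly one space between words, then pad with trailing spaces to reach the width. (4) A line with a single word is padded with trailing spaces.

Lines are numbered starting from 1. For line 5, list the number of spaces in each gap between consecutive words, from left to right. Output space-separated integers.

Line 1: ['are', 'hospital', 'leaf'] (min_width=17, slack=1)
Line 2: ['universe', 'open'] (min_width=13, slack=5)
Line 3: ['silver', 'bread', 'how'] (min_width=16, slack=2)
Line 4: ['wilderness', 'tomato'] (min_width=17, slack=1)
Line 5: ['coffee', 'childhood'] (min_width=16, slack=2)
Line 6: ['angry', 'night', 'from'] (min_width=16, slack=2)
Line 7: ['you', 'as'] (min_width=6, slack=12)

Answer: 3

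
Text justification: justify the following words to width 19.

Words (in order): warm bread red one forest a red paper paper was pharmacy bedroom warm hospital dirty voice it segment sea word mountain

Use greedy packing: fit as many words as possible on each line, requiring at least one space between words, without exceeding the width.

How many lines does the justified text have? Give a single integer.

Line 1: ['warm', 'bread', 'red', 'one'] (min_width=18, slack=1)
Line 2: ['forest', 'a', 'red', 'paper'] (min_width=18, slack=1)
Line 3: ['paper', 'was', 'pharmacy'] (min_width=18, slack=1)
Line 4: ['bedroom', 'warm'] (min_width=12, slack=7)
Line 5: ['hospital', 'dirty'] (min_width=14, slack=5)
Line 6: ['voice', 'it', 'segment'] (min_width=16, slack=3)
Line 7: ['sea', 'word', 'mountain'] (min_width=17, slack=2)
Total lines: 7

Answer: 7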